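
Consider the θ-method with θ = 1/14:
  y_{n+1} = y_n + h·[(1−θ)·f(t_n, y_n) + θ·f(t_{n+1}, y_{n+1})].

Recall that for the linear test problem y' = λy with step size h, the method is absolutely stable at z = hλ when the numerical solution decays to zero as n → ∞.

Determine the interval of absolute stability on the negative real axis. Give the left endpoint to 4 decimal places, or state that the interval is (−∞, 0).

Test eqn y'=λy, z=hλ:
  y_{n+1} = y_n + z·[13/14·y_n + 1/14·y_{n+1}] ⇒ (1 − 1/14z)y_{n+1} = (1 + 13/14z)y_n
  ⇒ R(z) = (1 + 13/14z)/(1 − 1/14z).

Need |R(x)|<1, x<0.
x=-1.6: |R|=0.4359
R=−1: 1+13/14x = −1+1/14x ⇒ -6/7x=2 ⇒ x=2/(-6/7)=-2.3333
Confirm numerically:
  x=-2.209: |R|=0.90795 <1
  x=-1.810: |R|=0.60278 <1
  x=-1.017: |R|=0.05187 <1
  x=-2.915: |R|=1.41265 >1
  x=-2.525: |R|=1.13918 >1
Interval (-2.3333, 0).

(-2.3333, 0).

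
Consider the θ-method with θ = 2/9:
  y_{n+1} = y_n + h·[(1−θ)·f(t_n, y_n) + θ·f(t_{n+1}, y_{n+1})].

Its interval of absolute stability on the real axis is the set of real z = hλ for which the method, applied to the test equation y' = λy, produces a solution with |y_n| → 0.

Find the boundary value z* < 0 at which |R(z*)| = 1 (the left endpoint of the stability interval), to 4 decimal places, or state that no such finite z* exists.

Test eqn y'=λy, z=hλ:
  y_{n+1} = y_n + z·[7/9·y_n + 2/9·y_{n+1}] ⇒ (1 − 2/9z)y_{n+1} = (1 + 7/9z)y_n
  Hence R(z) = (1 + 7/9z)/(1 − 2/9z).

Find x<0 with |R(x)|<1.
x=-1.61: |R|=0.1858
R=−1: 1+7/9x = −1+2/9x ⇒ -5/9x=2 ⇒ x=2/(-5/9)=-3.6000
Confirm numerically:
  x=-3.076: |R|=0.82709 <1
  x=-2.831: |R|=0.73776 <1
  x=-2.205: |R|=0.47987 <1
  x=-4.152: |R|=1.15950 >1
  x=-3.648: |R|=1.01473 >1
  x=-3.646: |R|=1.01412 >1
Interval (-3.6000, 0).

left endpoint -3.6000.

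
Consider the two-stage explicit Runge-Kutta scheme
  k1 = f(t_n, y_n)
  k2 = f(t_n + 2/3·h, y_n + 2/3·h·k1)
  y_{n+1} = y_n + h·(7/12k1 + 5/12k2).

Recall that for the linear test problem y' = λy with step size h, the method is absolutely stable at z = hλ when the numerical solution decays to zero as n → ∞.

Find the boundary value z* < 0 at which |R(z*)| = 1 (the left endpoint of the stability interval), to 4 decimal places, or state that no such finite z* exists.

Set f=λy, z=hλ:
  k1=λy_n ⇒ h·k1=z·y_n;  k2=λ(1+2/3z)y_n ⇒ h·k2=z(1+2/3z)y_n
  y_{n+1}/y_n = 1 + 7/12z + 5/12z(1+2/3z) = 1 + z + 5/18z²
  Hence R(z) = 1 + z + 5/18z².

Need |R(x)|<1, x<0.
x=-0.73: |R|=0.4180
R=1: x+5/18x²=0 ⇒ x=−18/5=-3.6000; min R=1−1/(4·5/18)=0.1000>−1
Confirm numerically:
  x=-2.903: |R|=0.43795 <1
  x=-2.638: |R|=0.29507 <1
  x=-2.558: |R|=0.25960 <1
  x=-4.073: |R|=1.53515 >1
  x=-3.975: |R|=1.41406 >1
So |R|<1 on (-3.6000, 0).

left endpoint -3.6000.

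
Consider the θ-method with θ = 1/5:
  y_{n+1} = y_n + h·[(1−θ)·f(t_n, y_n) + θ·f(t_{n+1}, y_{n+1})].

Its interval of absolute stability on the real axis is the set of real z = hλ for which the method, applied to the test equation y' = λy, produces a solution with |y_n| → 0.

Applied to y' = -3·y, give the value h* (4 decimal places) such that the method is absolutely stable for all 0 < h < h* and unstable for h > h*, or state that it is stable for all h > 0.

Set f=λy, z=hλ:
  y_{n+1} = y_n + z·[4/5·y_n + 1/5·y_{n+1}] ⇒ (1 − 1/5z)y_{n+1} = (1 + 4/5z)y_n
  Hence R(z) = (1 + 4/5z)/(1 − 1/5z).

Need |R(x)|<1, x<0.
x=-0.31: |R|=0.7081
R=−1: 1+4/5x = −1+1/5x ⇒ -3/5x=2 ⇒ x=2/(-3/5)=-3.3333
Confirm numerically:
  x=-3.260: |R|=0.97337 <1
  x=-2.569: |R|=0.69705 <1
  x=-1.742: |R|=0.29190 <1
  x=-3.731: |R|=1.13664 >1
  x=-3.471: |R|=1.04875 >1
So |R|<1 on (-3.3333, 0).

(-3.3333,0); λ=-3 ⇒ h* = (10/3)/3 = 1.1111.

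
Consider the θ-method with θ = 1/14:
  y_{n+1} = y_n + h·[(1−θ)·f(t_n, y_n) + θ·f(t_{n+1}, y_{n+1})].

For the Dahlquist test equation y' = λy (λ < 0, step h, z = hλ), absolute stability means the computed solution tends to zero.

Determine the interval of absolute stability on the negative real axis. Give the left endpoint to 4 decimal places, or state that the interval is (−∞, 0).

z∈(-2.3333,0).

Set f=λy, z=hλ:
  y_{n+1} = y_n + z·[13/14·y_n + 1/14·y_{n+1}] ⇒ (1 − 1/14z)y_{n+1} = (1 + 13/14z)y_n
  so R(z) = (1 + 13/14z)/(1 − 1/14z).

Find x<0 with |R(x)|<1.
x=-0.54: |R|=0.4801
R=−1: 1+13/14x = −1+1/14x ⇒ -6/7x=2 ⇒ x=2/(-6/7)=-2.3333
Confirm numerically:
  x=-2.209: |R|=0.90795 <1
  x=-1.577: |R|=0.41735 <1
  x=-1.037: |R|=0.03451 <1
  x=-0.969: |R|=0.09373 <1
  x=-2.817: |R|=1.34513 >1
  x=-2.785: |R|=1.32291 >1
  x=-2.540: |R|=1.14994 >1
Stable set (-2.3333, 0).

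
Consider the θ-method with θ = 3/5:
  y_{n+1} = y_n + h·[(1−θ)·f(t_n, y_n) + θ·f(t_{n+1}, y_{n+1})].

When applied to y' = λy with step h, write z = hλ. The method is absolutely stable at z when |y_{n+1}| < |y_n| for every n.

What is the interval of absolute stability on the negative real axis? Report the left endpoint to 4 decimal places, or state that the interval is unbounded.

With y'=λy (z=hλ):
  y_{n+1} = y_n + z·[2/5·y_n + 3/5·y_{n+1}] ⇒ (1 − 3/5z)y_{n+1} = (1 + 2/5z)y_n
  R(z) = (1 + 2/5z)/(1 − 3/5z).

Solve |R(x)|<1 on ℝ⁻.
x=-1.54: |R|=0.1996
x=-2: |R|=0.0909
x=-10: |R|=0.4286
x=-100: |R|=0.6393
θ=3/5≥1/2 ⇒ |1+2/5x|<|1−3/5x| ∀x<0 ⇒ unbounded interval.

interval (−∞, 0).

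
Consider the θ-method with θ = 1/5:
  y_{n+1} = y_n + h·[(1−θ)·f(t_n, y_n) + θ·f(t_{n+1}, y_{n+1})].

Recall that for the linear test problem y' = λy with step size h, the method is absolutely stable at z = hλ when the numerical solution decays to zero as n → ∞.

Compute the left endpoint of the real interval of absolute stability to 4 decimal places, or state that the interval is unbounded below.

left endpoint -3.3333.

Test eqn y'=λy, z=hλ:
  y_{n+1} = y_n + z·[4/5·y_n + 1/5·y_{n+1}] ⇒ (1 − 1/5z)y_{n+1} = (1 + 4/5z)y_n
  Hence R(z) = (1 + 4/5z)/(1 − 1/5z).

Find x<0 with |R(x)|<1.
x=-1.5: |R|=0.1538
R=−1: 1+4/5x = −1+1/5x ⇒ -3/5x=2 ⇒ x=2/(-3/5)=-3.3333
Confirm numerically:
  x=-2.460: |R|=0.64879 <1
  x=-2.353: |R|=0.60003 <1
  x=-2.341: |R|=0.59447 <1
  x=-1.712: |R|=0.27533 <1
  x=-3.431: |R|=1.03475 >1
  x=-3.388: |R|=1.01955 >1
Stable set (-3.3333, 0).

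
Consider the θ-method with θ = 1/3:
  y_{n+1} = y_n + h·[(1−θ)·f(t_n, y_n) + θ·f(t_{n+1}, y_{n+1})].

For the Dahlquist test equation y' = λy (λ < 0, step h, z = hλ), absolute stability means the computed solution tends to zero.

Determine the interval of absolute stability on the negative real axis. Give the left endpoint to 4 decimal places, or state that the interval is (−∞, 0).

(-6.0000, 0).

On y'=λy, z=hλ:
  y_{n+1} = y_n + z·[2/3·y_n + 1/3·y_{n+1}] ⇒ (1 − 1/3z)y_{n+1} = (1 + 2/3z)y_n
  Hence R(z) = (1 + 2/3z)/(1 − 1/3z).

Solve |R(x)|<1 on ℝ⁻.
x=-0.93: |R|=0.2901
R=−1: 1+2/3x = −1+1/3x ⇒ -1/3x=2 ⇒ x=2/(-1/3)=-6.0000
Confirm numerically:
  x=-5.896: |R|=0.98831 <1
  x=-5.110: |R|=0.89026 <1
  x=-3.932: |R|=0.70167 <1
  x=-2.505: |R|=0.36512 <1
  x=-6.544: |R|=1.05700 >1
  x=-6.438: |R|=1.04641 >1
  x=-6.021: |R|=1.00233 >1
Interval (-6.0000, 0).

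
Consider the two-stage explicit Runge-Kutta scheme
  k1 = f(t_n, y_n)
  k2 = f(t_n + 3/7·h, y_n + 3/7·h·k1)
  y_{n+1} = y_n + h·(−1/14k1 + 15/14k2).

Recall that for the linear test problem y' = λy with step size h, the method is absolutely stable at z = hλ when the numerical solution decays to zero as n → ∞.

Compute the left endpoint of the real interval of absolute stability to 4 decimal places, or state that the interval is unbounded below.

z* = -2.1778.

On y'=λy, z=hλ:
  k1=λy_n ⇒ h·k1=z·y_n;  k2=λ(1+3/7z)y_n ⇒ h·k2=z(1+3/7z)y_n
  y_{n+1}/y_n = 1 − 1/14z + 15/14z(1+3/7z) = 1 + z + 45/98z²
  ⇒ R(z) = 1 + z + 45/98z².

Solve |R(x)|<1 on ℝ⁻.
x=-0.48: |R|=0.6258
R=1: x+45/98x²=0 ⇒ x=−98/45=-2.1778; min R=1−1/(4·45/98)=0.4556>−1
Confirm numerically:
  x=-1.823: |R|=0.70302 <1
  x=-1.802: |R|=0.68906 <1
  x=-1.411: |R|=0.50320 <1
  x=-2.698: |R|=1.64449 >1
  x=-2.668: |R|=1.60057 >1
Stable set (-2.1778, 0).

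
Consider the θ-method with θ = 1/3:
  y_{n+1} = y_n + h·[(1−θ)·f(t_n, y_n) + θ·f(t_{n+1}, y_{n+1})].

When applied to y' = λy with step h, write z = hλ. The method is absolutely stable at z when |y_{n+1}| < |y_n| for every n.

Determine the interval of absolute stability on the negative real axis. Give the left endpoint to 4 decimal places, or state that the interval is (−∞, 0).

z∈(-6.0000,0).

Test eqn y'=λy, z=hλ:
  y_{n+1} = y_n + z·[2/3·y_n + 1/3·y_{n+1}] ⇒ (1 − 1/3z)y_{n+1} = (1 + 2/3z)y_n
  so R(z) = (1 + 2/3z)/(1 − 1/3z).

Boundary: |R(x)|=1, x<0.
x=-1.79: |R|=0.1211
R=−1: 1+2/3x = −1+1/3x ⇒ -1/3x=2 ⇒ x=2/(-1/3)=-6.0000
Confirm numerically:
  x=-4.905: |R|=0.86148 <1
  x=-2.910: |R|=0.47716 <1
  x=-2.741: |R|=0.43233 <1
  x=-6.377: |R|=1.04020 >1
  x=-6.255: |R|=1.02755 >1
  x=-6.240: |R|=1.02597 >1
Interval (-6.0000, 0).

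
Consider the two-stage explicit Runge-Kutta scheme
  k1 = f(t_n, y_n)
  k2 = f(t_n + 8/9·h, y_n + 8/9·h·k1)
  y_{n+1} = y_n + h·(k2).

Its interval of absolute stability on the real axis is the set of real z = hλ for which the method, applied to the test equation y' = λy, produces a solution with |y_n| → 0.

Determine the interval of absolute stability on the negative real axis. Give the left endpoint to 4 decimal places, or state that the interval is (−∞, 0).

(-1.1250, 0).

On y'=λy, z=hλ:
  k1=λy_n ⇒ h·k1=z·y_n;  k2=λ(1+8/9z)y_n ⇒ h·k2=z(1+8/9z)y_n
  y_{n+1}/y_n = 1 + z(1+8/9z) = 1 + z + 8/9z²
  so R(z) = 1 + z + 8/9z².

Find x<0 with |R(x)|<1.
x=-1.25: |R|=1.1389
R=1: x+8/9x²=0 ⇒ x=−9/8=-1.1250; min R=1−1/(4·8/9)=0.7188>−1
Confirm numerically:
  x=-0.828: |R|=0.78141 <1
  x=-0.704: |R|=0.73655 <1
  x=-0.499: |R|=0.72233 <1
  x=-1.619: |R|=1.71092 >1
  x=-1.352: |R|=1.27280 >1
So |R|<1 on (-1.1250, 0).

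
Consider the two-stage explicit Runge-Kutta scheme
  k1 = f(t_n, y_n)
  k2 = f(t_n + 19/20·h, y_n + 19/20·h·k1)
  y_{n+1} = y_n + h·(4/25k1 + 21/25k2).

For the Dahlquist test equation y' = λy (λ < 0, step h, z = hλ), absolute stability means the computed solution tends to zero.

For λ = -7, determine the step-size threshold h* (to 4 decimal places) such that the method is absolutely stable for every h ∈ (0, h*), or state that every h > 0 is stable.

Set f=λy, z=hλ:
  k1=λy_n ⇒ h·k1=z·y_n;  k2=λ(1+19/20z)y_n ⇒ h·k2=z(1+19/20z)y_n
  y_{n+1}/y_n = 1 + 4/25z + 21/25z(1+19/20z) = 1 + z + 399/500z²
  so R(z) = 1 + z + 399/500z².

Solve |R(x)|<1 on ℝ⁻.
x=-0.32: |R|=0.7617
R=1: x+399/500x²=0 ⇒ x=−500/399=-1.2531; min R=1−1/(4·399/500)=0.6867>−1
Confirm numerically:
  x=-1.231: |R|=0.97826 <1
  x=-0.573: |R|=0.68901 <1
  x=-0.562: |R|=0.69004 <1
  x=-0.557: |R|=0.69058 <1
  x=-1.678: |R|=1.56892 >1
  x=-1.573: |R|=1.40151 >1
  x=-1.535: |R|=1.34527 >1
So |R|<1 on (-1.2531, 0).

(-1.2531,0); λ=-7 ⇒ h* = (500/399)/7 = 0.1790.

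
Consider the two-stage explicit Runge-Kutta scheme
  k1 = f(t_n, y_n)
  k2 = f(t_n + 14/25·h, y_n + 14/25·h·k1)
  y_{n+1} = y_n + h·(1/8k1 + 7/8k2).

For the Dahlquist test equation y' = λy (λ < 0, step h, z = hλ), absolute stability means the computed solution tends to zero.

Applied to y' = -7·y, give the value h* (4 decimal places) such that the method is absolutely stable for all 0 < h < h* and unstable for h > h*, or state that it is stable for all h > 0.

With y'=λy (z=hλ):
  k1=λy_n ⇒ h·k1=z·y_n;  k2=λ(1+14/25z)y_n ⇒ h·k2=z(1+14/25z)y_n
  y_{n+1}/y_n = 1 + 1/8z + 7/8z(1+14/25z) = 1 + z + 49/100z²
  so R(z) = 1 + z + 49/100z².

Boundary: |R(x)|=1, x<0.
x=-0.47: |R|=0.6382
R=1: x+49/100x²=0 ⇒ x=−100/49=-2.0408; min R=1−1/(4·49/100)=0.4898>−1
Confirm numerically:
  x=-1.740: |R|=0.74352 <1
  x=-1.716: |R|=0.72688 <1
  x=-1.194: |R|=0.50456 <1
  x=-0.903: |R|=0.49655 <1
  x=-2.251: |R|=1.23183 >1
  x=-2.117: |R|=1.07903 >1
Interval (-2.0408, 0).

(-2.0408,0); λ=-7 ⇒ h* = (100/49)/7 = 0.2915.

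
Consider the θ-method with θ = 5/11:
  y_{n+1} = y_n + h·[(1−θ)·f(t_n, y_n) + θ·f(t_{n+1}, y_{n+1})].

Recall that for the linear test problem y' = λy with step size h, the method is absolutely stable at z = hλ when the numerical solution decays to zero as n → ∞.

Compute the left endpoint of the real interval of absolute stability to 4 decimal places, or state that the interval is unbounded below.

left endpoint -22.0000.

Set f=λy, z=hλ:
  y_{n+1} = y_n + z·[6/11·y_n + 5/11·y_{n+1}] ⇒ (1 − 5/11z)y_{n+1} = (1 + 6/11z)y_n
  ⇒ R(z) = (1 + 6/11z)/(1 − 5/11z).

Find x<0 with |R(x)|<1.
x=-1.37: |R|=0.1557
R=−1: 1+6/11x = −1+5/11x ⇒ -1/11x=2 ⇒ x=2/(-1/11)=-22.0000
Confirm numerically:
  x=-20.094: |R|=0.98290 <1
  x=-13.762: |R|=0.89678 <1
  x=-12.490: |R|=0.87052 <1
  x=-22.496: |R|=1.00402 >1
  x=-22.265: |R|=1.00217 >1
Stable set (-22.0000, 0).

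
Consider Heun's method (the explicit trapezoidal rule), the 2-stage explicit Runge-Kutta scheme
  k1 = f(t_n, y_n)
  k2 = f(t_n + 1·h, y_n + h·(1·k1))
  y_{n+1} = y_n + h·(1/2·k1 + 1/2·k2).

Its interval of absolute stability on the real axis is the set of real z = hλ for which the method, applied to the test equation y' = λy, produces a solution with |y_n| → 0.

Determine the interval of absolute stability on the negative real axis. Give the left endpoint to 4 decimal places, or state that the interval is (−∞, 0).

(-2.0000, 0).

On y'=λy, z=hλ:
  order 2, 2-stage ⇒ R(z)=1+z+z^2/2
  (e.g. R(-1.49)=0.62005, |R|=0.62005)

Find x<0 with |R(x)|<1.
x=-1.49: |R|=0.6200
|R(-2.39)|=1.4661 |R(-1.35)|=0.5613 |R(-0.68)|=0.5512
Bisect:
  x_lo=-2.6856 |R|=1.9206  x_hi=-0.0883 |R|=0.9156
  mid=-1.38694 |R|=0.57486 →hi
  mid=-2.03627 |R|=1.03693 →lo
  mid=-1.71160 |R|=0.75319 →hi
  mid=-1.87394 |R|=0.88188 →hi
  mid=-1.95510 |R|=0.95611 →hi
  mid=-1.99569 |R|=0.99570 →hi
  mid=-2.01598 |R|=1.01610 →lo
  mid=-2.00583 |R|=1.00585 →lo
  ...
  [-2.00012,-1.99997] ⇒ x*=-2.0000
Stable set (-2.0000, 0).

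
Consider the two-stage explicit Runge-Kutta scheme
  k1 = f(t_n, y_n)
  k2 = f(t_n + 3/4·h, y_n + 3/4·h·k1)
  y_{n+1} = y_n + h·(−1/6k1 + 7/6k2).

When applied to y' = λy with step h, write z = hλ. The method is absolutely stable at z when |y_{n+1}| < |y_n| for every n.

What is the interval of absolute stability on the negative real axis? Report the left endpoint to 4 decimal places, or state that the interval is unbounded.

Set f=λy, z=hλ:
  k1=λy_n ⇒ h·k1=z·y_n;  k2=λ(1+3/4z)y_n ⇒ h·k2=z(1+3/4z)y_n
  y_{n+1}/y_n = 1 − 1/6z + 7/6z(1+3/4z) = 1 + z + 7/8z²
  Hence R(z) = 1 + z + 7/8z².

Need |R(x)|<1, x<0.
x=-1.38: |R|=1.2864
R=1: x+7/8x²=0 ⇒ x=−8/7=-1.1429; min R=1−1/(4·7/8)=0.7143>−1
Confirm numerically:
  x=-0.857: |R|=0.78564 <1
  x=-0.734: |R|=0.73741 <1
  x=-0.609: |R|=0.71552 <1
  x=-1.678: |R|=1.78572 >1
  x=-1.232: |R|=1.09610 >1
So |R|<1 on (-1.1429, 0).

z∈(-1.1429,0).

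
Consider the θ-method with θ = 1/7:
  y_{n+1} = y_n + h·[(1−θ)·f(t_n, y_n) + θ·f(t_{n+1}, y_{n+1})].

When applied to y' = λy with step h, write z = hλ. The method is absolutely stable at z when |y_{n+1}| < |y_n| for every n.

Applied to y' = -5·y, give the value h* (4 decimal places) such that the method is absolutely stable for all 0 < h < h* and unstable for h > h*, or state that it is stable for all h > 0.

Set f=λy, z=hλ:
  y_{n+1} = y_n + z·[6/7·y_n + 1/7·y_{n+1}] ⇒ (1 − 1/7z)y_{n+1} = (1 + 6/7z)y_n
  Hence R(z) = (1 + 6/7z)/(1 − 1/7z).

Boundary: |R(x)|=1, x<0.
x=-1.71: |R|=0.3743
R=−1: 1+6/7x = −1+1/7x ⇒ -5/7x=2 ⇒ x=2/(-5/7)=-2.8000
Confirm numerically:
  x=-1.508: |R|=0.24071 <1
  x=-1.418: |R|=0.17914 <1
  x=-1.154: |R|=0.00932 <1
  x=-3.390: |R|=1.28393 >1
  x=-3.116: |R|=1.15619 >1
  x=-3.096: |R|=1.14659 >1
So |R|<1 on (-2.8000, 0).

(-2.8000,0); λ=-5 ⇒ h* = (14/5)/5 = 0.5600.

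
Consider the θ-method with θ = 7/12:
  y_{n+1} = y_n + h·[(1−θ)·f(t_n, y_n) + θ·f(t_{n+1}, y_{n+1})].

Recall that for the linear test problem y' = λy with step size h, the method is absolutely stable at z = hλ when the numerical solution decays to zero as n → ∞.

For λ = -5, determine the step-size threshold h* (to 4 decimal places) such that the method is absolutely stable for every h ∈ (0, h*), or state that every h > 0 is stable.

With y'=λy (z=hλ):
  y_{n+1} = y_n + z·[5/12·y_n + 7/12·y_{n+1}] ⇒ (1 − 7/12z)y_{n+1} = (1 + 5/12z)y_n
  Hence R(z) = (1 + 5/12z)/(1 − 7/12z).

Boundary: |R(x)|=1, x<0.
x=-1.27: |R|=0.2705
x=-2: |R|=0.0769
x=-10: |R|=0.4634
x=-100: |R|=0.6854
θ=7/12≥1/2 ⇒ |1+5/12x|<|1−7/12x| ∀x<0 ⇒ stable on all of ℝ⁻.

(−∞, 0) — no finite endpoint. Any h>0 works for λ=-5.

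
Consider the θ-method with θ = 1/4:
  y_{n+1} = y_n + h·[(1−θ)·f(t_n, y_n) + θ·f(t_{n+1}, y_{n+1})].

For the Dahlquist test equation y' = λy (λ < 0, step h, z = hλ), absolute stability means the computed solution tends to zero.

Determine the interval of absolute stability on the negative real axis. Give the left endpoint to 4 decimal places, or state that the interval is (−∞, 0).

z∈(-4.0000,0).

With y'=λy (z=hλ):
  y_{n+1} = y_n + z·[3/4·y_n + 1/4·y_{n+1}] ⇒ (1 − 1/4z)y_{n+1} = (1 + 3/4z)y_n
  Hence R(z) = (1 + 3/4z)/(1 − 1/4z).

Boundary: |R(x)|=1, x<0.
x=-1.31: |R|=0.0132
R=−1: 1+3/4x = −1+1/4x ⇒ -1/2x=2 ⇒ x=2/(-1/2)=-4.0000
Confirm numerically:
  x=-3.836: |R|=0.95814 <1
  x=-3.087: |R|=0.74235 <1
  x=-2.650: |R|=0.59398 <1
  x=-2.579: |R|=0.56802 <1
  x=-4.581: |R|=1.13542 >1
  x=-4.419: |R|=1.09954 >1
So |R|<1 on (-4.0000, 0).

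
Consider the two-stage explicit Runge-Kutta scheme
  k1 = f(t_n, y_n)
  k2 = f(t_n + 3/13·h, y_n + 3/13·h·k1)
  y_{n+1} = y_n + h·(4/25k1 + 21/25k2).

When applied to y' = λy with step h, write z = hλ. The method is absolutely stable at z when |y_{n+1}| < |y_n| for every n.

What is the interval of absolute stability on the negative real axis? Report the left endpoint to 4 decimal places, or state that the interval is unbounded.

On y'=λy, z=hλ:
  k1=λy_n ⇒ h·k1=z·y_n;  k2=λ(1+3/13z)y_n ⇒ h·k2=z(1+3/13z)y_n
  y_{n+1}/y_n = 1 + 4/25z + 21/25z(1+3/13z) = 1 + z + 63/325z²
  ⇒ R(z) = 1 + z + 63/325z².

Find x<0 with |R(x)|<1.
x=-1.78: |R|=0.1658
R=1: x+63/325x²=0 ⇒ x=−325/63=-5.1587; min R=1−1/(4·63/325)=-0.2897>−1
Confirm numerically:
  x=-4.771: |R|=0.64141 <1
  x=-3.720: |R|=0.03748 <1
  x=-2.497: |R|=0.28837 <1
  x=-5.459: |R|=1.31775 >1
  x=-5.219: |R|=1.06097 >1
So |R|<1 on (-5.1587, 0).

(-5.1587, 0).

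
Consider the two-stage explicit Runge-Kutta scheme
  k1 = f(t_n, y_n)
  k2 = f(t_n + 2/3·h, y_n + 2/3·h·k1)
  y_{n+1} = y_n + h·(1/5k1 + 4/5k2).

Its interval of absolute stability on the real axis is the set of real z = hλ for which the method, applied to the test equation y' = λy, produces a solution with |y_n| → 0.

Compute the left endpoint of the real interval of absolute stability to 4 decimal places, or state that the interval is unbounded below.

With y'=λy (z=hλ):
  k1=λy_n ⇒ h·k1=z·y_n;  k2=λ(1+2/3z)y_n ⇒ h·k2=z(1+2/3z)y_n
  y_{n+1}/y_n = 1 + 1/5z + 4/5z(1+2/3z) = 1 + z + 8/15z²
  Hence R(z) = 1 + z + 8/15z².

Need |R(x)|<1, x<0.
x=-1.51: |R|=0.7061
R=1: x+8/15x²=0 ⇒ x=−15/8=-1.8750; min R=1−1/(4·8/15)=0.5312>−1
Confirm numerically:
  x=-1.285: |R|=0.59565 <1
  x=-0.871: |R|=0.53361 <1
  x=-0.816: |R|=0.53912 <1
  x=-2.381: |R|=1.64255 >1
  x=-2.301: |R|=1.52279 >1
  x=-2.002: |R|=1.13560 >1
So |R|<1 on (-1.8750, 0).

z* = -1.8750.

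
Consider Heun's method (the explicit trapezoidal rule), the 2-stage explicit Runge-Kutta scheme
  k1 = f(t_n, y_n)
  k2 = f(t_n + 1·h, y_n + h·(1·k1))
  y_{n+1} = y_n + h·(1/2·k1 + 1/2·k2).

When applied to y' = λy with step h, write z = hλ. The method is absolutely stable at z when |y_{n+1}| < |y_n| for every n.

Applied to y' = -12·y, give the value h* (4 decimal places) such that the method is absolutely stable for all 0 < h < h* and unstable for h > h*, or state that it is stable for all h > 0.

(-2.0000,0); λ=-12 ⇒ h* = 0.1667.

Test eqn y'=λy, z=hλ:
  order 2, 2-stage ⇒ R(z)=1+z+z^2/2
  (e.g. R(-0.51)=0.62005, |R|=0.62005)

Find x<0 with |R(x)|<1.
x=-0.51: |R|=0.6200
|R(-2.01)|=1.0100 |R(-1.73)|=0.7664 |R(-1.49)|=0.6200
Bisect:
  x_lo=-2.7120 |R|=1.9654  x_hi=-0.1211 |R|=0.8863
  mid=-1.41651 |R|=0.58674 →hi
  mid=-2.06425 |R|=1.06631 →lo
  mid=-1.74038 |R|=0.77408 →hi
  mid=-1.90231 |R|=0.90708 →hi
  mid=-1.98328 |R|=0.98342 →hi
  mid=-2.02376 |R|=1.02405 →lo
  mid=-2.00352 |R|=1.00353 →lo
  ...
  [-2.00004,-1.99988] ⇒ x*=-2.0000
So |R|<1 on (-2.0000, 0).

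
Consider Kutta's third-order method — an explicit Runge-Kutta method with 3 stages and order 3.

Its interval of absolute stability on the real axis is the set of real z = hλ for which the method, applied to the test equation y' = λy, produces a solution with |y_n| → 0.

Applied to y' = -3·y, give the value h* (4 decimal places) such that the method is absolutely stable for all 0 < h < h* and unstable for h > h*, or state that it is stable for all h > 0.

(-2.5127,0); λ=-3 ⇒ h* = 0.8376.

On y'=λy, z=hλ:
  order 3, 3-stage ⇒ R(z)=1+z+z^2/2+z^3/6
  (e.g. R(-1.4)=0.12267, |R|=0.12267)

Find x<0 with |R(x)|<1.
x=-1.4: |R|=0.1227
|R(-2.51)|=0.9955 |R(-1.66)|=0.0446 |R(-0.77)|=0.4504
Bisect:
  x_lo=-3.1260 |R|=2.3312  x_hi=-0.2577 |R|=0.7726
  mid=-1.69186 |R|=0.06779 →hi
  mid=-2.40893 |R|=0.83727 →hi
  mid=-2.76746 |R|=1.47064 →lo
  mid=-2.58820 |R|=1.12844 →lo
  mid=-2.49856 |R|=0.97683 →hi
  mid=-2.54338 |R|=1.05108 →lo
  mid=-2.52097 |R|=1.01358 →lo
  mid=-2.50977 |R|=0.99511 →hi
  mid=-2.51537 |R|=1.00432 →lo
  ...
  [-2.51292,-2.51274] ⇒ x*=-2.5127
Stable set (-2.5127, 0).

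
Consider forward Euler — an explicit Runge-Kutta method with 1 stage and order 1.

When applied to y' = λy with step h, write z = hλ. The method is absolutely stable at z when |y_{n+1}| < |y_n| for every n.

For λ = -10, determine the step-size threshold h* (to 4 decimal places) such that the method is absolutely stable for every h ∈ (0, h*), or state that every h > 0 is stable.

With y'=λy (z=hλ):
  order 1, 1-stage ⇒ R(z)=1+z
  (e.g. R(-0.31)=0.69000, |R|=0.69000)

Solve |R(x)|<1 on ℝ⁻.
x=-0.31: |R|=0.6900
|R(-2.39)|=1.3900 |R(-2.38)|=1.3800 |R(-1.11)|=0.1100
Bisect:
  x_lo=-2.7437 |R|=1.7437  x_hi=-0.0750 |R|=0.9250
  mid=-1.40937 |R|=0.40937 →hi
  mid=-2.07654 |R|=1.07654 →lo
  mid=-1.74295 |R|=0.74295 →hi
  mid=-1.90975 |R|=0.90975 →hi
  mid=-1.99314 |R|=0.99314 →hi
  mid=-2.03484 |R|=1.03484 →lo
  mid=-2.01399 |R|=1.01399 →lo
  mid=-2.00357 |R|=1.00357 →lo
  mid=-1.99836 |R|=0.99836 →hi
  mid=-2.00096 |R|=1.00096 →lo
  ...
  [-2.00015,-1.99999] ⇒ x*=-2.0000
Interval (-2.0000, 0).

(-2.0000,0); λ=-10 ⇒ h* = 0.2000.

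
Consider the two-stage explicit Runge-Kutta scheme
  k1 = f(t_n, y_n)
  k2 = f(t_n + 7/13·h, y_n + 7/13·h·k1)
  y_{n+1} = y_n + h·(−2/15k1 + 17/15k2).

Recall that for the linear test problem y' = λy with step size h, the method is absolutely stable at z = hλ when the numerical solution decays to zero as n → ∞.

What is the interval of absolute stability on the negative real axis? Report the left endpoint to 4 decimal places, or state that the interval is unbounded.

Set f=λy, z=hλ:
  k1=λy_n ⇒ h·k1=z·y_n;  k2=λ(1+7/13z)y_n ⇒ h·k2=z(1+7/13z)y_n
  y_{n+1}/y_n = 1 − 2/15z + 17/15z(1+7/13z) = 1 + z + 119/195z²
  Hence R(z) = 1 + z + 119/195z².

Find x<0 with |R(x)|<1.
x=-1.74: |R|=1.1076
R=1: x+119/195x²=0 ⇒ x=−195/119=-1.6387; min R=1−1/(4·119/195)=0.5903>−1
Confirm numerically:
  x=-1.537: |R|=0.90465 <1
  x=-0.787: |R|=0.59097 <1
  x=-0.764: |R|=0.59220 <1
  x=-2.051: |R|=1.51611 >1
  x=-1.973: |R|=1.40256 >1
  x=-1.958: |R|=1.38158 >1
Stable set (-1.6387, 0).

(-1.6387, 0).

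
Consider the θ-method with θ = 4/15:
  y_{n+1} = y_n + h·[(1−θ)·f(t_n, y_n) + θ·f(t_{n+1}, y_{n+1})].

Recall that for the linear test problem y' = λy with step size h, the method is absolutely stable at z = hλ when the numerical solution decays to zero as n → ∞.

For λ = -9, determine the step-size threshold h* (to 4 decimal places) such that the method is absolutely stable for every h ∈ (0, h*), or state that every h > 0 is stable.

Test eqn y'=λy, z=hλ:
  y_{n+1} = y_n + z·[11/15·y_n + 4/15·y_{n+1}] ⇒ (1 − 4/15z)y_{n+1} = (1 + 11/15z)y_n
  Hence R(z) = (1 + 11/15z)/(1 − 4/15z).

Solve |R(x)|<1 on ℝ⁻.
x=-1.35: |R|=0.0074
R=−1: 1+11/15x = −1+4/15x ⇒ -7/15x=2 ⇒ x=2/(-7/15)=-4.2857
Confirm numerically:
  x=-3.838: |R|=0.89674 <1
  x=-3.705: |R|=0.86368 <1
  x=-2.041: |R|=0.32166 <1
  x=-4.486: |R|=1.04256 >1
  x=-4.395: |R|=1.02348 >1
So |R|<1 on (-4.2857, 0).

(-4.2857,0); λ=-9 ⇒ h* = (30/7)/9 = 0.4762.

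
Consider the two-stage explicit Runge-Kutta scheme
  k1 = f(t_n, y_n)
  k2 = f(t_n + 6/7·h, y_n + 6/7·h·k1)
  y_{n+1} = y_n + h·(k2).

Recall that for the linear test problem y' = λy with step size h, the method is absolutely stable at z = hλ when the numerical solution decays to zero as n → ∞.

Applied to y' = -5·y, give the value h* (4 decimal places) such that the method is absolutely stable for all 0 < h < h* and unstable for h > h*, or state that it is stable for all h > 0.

On y'=λy, z=hλ:
  k1=λy_n ⇒ h·k1=z·y_n;  k2=λ(1+6/7z)y_n ⇒ h·k2=z(1+6/7z)y_n
  y_{n+1}/y_n = 1 + z(1+6/7z) = 1 + z + 6/7z²
  Hence R(z) = 1 + z + 6/7z².

Need |R(x)|<1, x<0.
x=-0.86: |R|=0.7739
R=1: x+6/7x²=0 ⇒ x=−7/6=-1.1667; min R=1−1/(4·6/7)=0.7083>−1
Confirm numerically:
  x=-1.037: |R|=0.88474 <1
  x=-1.001: |R|=0.85786 <1
  x=-0.935: |R|=0.81434 <1
  x=-0.621: |R|=0.70955 <1
  x=-1.757: |R|=1.88904 >1
  x=-1.689: |R|=1.75619 >1
Interval (-1.1667, 0).

(-1.1667,0); λ=-5 ⇒ h* = (7/6)/5 = 0.2333.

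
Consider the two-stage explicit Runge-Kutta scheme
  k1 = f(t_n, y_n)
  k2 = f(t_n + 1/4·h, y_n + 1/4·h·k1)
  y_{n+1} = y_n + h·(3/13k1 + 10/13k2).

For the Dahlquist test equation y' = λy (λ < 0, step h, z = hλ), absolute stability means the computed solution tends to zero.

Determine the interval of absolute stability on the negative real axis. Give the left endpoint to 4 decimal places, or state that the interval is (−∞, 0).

On y'=λy, z=hλ:
  k1=λy_n ⇒ h·k1=z·y_n;  k2=λ(1+1/4z)y_n ⇒ h·k2=z(1+1/4z)y_n
  y_{n+1}/y_n = 1 + 3/13z + 10/13z(1+1/4z) = 1 + z + 5/26z²
  R(z) = 1 + z + 5/26z².

Find x<0 with |R(x)|<1.
x=-0.3: |R|=0.7173
R=1: x+5/26x²=0 ⇒ x=−26/5=-5.2000; min R=1−1/(4·5/26)=-0.3000>−1
Confirm numerically:
  x=-5.176: |R|=0.97611 <1
  x=-4.271: |R|=0.23697 <1
  x=-4.196: |R|=0.18985 <1
  x=-3.752: |R|=0.04479 <1
  x=-5.796: |R|=1.66431 >1
  x=-5.618: |R|=1.45160 >1
Stable set (-5.2000, 0).

z∈(-5.2000,0).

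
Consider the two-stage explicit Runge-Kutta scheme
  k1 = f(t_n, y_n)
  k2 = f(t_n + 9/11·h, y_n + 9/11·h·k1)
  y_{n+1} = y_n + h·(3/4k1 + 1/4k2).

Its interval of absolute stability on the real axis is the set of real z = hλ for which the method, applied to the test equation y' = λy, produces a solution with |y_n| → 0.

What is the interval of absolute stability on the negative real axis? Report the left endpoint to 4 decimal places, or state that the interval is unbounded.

Test eqn y'=λy, z=hλ:
  k1=λy_n ⇒ h·k1=z·y_n;  k2=λ(1+9/11z)y_n ⇒ h·k2=z(1+9/11z)y_n
  y_{n+1}/y_n = 1 + 3/4z + 1/4z(1+9/11z) = 1 + z + 9/44z²
  Hence R(z) = 1 + z + 9/44z².

Boundary: |R(x)|=1, x<0.
x=-1.06: |R|=0.1698
R=1: x+9/44x²=0 ⇒ x=−44/9=-4.8889; min R=1−1/(4·9/44)=-0.2222>−1
Confirm numerically:
  x=-4.298: |R|=0.48053 <1
  x=-2.633: |R|=0.21495 <1
  x=-2.209: |R|=0.21088 <1
  x=-1.982: |R|=0.17848 <1
  x=-5.180: |R|=1.30845 >1
  x=-4.958: |R|=1.07009 >1
So |R|<1 on (-4.8889, 0).

z∈(-4.8889,0).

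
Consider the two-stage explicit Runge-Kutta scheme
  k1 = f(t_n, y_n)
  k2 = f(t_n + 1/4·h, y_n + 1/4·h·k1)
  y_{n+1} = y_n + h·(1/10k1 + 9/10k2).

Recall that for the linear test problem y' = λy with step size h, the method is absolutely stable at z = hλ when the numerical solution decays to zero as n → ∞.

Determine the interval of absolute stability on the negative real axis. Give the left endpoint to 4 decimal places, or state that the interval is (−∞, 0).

(-4.4444, 0).

With y'=λy (z=hλ):
  k1=λy_n ⇒ h·k1=z·y_n;  k2=λ(1+1/4z)y_n ⇒ h·k2=z(1+1/4z)y_n
  y_{n+1}/y_n = 1 + 1/10z + 9/10z(1+1/4z) = 1 + z + 9/40z²
  R(z) = 1 + z + 9/40z².

Find x<0 with |R(x)|<1.
x=-0.32: |R|=0.7030
R=1: x+9/40x²=0 ⇒ x=−40/9=-4.4444; min R=1−1/(4·9/40)=-0.1111>−1
Confirm numerically:
  x=-4.185: |R|=0.75570 <1
  x=-4.155: |R|=0.72941 <1
  x=-2.451: |R|=0.09933 <1
  x=-4.999: |R|=1.62375 >1
  x=-4.839: |R|=1.42958 >1
  x=-4.585: |R|=1.14500 >1
Stable set (-4.4444, 0).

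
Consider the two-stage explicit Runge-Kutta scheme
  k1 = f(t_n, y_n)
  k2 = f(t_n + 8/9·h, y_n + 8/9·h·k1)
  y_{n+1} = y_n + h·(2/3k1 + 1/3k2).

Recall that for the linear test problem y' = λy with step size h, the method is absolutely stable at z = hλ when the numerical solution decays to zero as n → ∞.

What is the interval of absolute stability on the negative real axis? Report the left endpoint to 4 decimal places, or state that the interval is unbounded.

Set f=λy, z=hλ:
  k1=λy_n ⇒ h·k1=z·y_n;  k2=λ(1+8/9z)y_n ⇒ h·k2=z(1+8/9z)y_n
  y_{n+1}/y_n = 1 + 2/3z + 1/3z(1+8/9z) = 1 + z + 8/27z²
  so R(z) = 1 + z + 8/27z².

Solve |R(x)|<1 on ℝ⁻.
x=-1.31: |R|=0.1985
R=1: x+8/27x²=0 ⇒ x=−27/8=-3.3750; min R=1−1/(4·8/27)=0.1562>−1
Confirm numerically:
  x=-2.448: |R|=0.32762 <1
  x=-2.307: |R|=0.26996 <1
  x=-1.813: |R|=0.16092 <1
  x=-1.684: |R|=0.15625 <1
  x=-3.541: |R|=1.17416 >1
  x=-3.524: |R|=1.15558 >1
Interval (-3.3750, 0).

(-3.3750, 0).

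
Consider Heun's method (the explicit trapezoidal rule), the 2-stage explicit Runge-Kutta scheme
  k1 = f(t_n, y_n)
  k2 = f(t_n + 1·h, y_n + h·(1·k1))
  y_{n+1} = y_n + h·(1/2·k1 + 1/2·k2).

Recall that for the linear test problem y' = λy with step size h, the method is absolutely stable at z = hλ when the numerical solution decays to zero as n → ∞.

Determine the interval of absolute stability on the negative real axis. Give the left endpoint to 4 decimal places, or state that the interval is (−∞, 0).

Set f=λy, z=hλ:
  order 2, 2-stage ⇒ R(z)=1+z+z^2/2
  (e.g. R(-1.61)=0.68605, |R|=0.68605)

Solve |R(x)|<1 on ℝ⁻.
x=-1.61: |R|=0.6861
|R(-2.15)|=1.1612 |R(-2.06)|=1.0618 |R(-1.63)|=0.6985
Bisect:
  x_lo=-2.6677 |R|=1.8906  x_hi=-0.3969 |R|=0.6819
  mid=-1.53228 |R|=0.64166 →hi
  mid=-2.09999 |R|=1.10499 →lo
  mid=-1.81614 |R|=0.83304 →hi
  mid=-1.95807 |R|=0.95894 →hi
  mid=-2.02903 |R|=1.02945 →lo
  mid=-1.99355 |R|=0.99357 →hi
  mid=-2.01129 |R|=1.01135 →lo
  mid=-2.00242 |R|=1.00242 →lo
  mid=-1.99798 |R|=0.99798 →hi
  mid=-2.00020 |R|=1.00020 →lo
  ...
  [-2.00006,-1.99992] ⇒ x*=-2.0000
So |R|<1 on (-2.0000, 0).

(-2.0000, 0).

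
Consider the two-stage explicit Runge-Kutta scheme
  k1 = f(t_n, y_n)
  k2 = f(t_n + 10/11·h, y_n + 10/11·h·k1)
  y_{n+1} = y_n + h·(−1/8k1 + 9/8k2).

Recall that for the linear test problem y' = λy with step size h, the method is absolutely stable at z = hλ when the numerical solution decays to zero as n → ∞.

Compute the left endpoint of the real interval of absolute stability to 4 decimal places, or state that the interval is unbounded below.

Set f=λy, z=hλ:
  k1=λy_n ⇒ h·k1=z·y_n;  k2=λ(1+10/11z)y_n ⇒ h·k2=z(1+10/11z)y_n
  y_{n+1}/y_n = 1 − 1/8z + 9/8z(1+10/11z) = 1 + z + 45/44z²
  Hence R(z) = 1 + z + 45/44z².

Boundary: |R(x)|=1, x<0.
x=-0.75: |R|=0.8253
R=1: x+45/44x²=0 ⇒ x=−44/45=-0.9778; min R=1−1/(4·45/44)=0.7556>−1
Confirm numerically:
  x=-0.768: |R|=0.83523 <1
  x=-0.697: |R|=0.79985 <1
  x=-0.481: |R|=0.75562 <1
  x=-1.355: |R|=1.52275 >1
  x=-1.327: |R|=1.47395 >1
  x=-1.195: |R|=1.26548 >1
So |R|<1 on (-0.9778, 0).

z* = -0.9778.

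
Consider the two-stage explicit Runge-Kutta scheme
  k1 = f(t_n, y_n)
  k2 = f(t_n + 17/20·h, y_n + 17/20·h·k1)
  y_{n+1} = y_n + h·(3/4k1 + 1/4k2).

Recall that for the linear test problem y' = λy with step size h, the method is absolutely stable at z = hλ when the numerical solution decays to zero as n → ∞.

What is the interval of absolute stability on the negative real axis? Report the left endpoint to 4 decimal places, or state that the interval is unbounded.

(-4.7059, 0).

On y'=λy, z=hλ:
  k1=λy_n ⇒ h·k1=z·y_n;  k2=λ(1+17/20z)y_n ⇒ h·k2=z(1+17/20z)y_n
  y_{n+1}/y_n = 1 + 3/4z + 1/4z(1+17/20z) = 1 + z + 17/80z²
  Hence R(z) = 1 + z + 17/80z².

Solve |R(x)|<1 on ℝ⁻.
x=-0.81: |R|=0.3294
R=1: x+17/80x²=0 ⇒ x=−80/17=-4.7059; min R=1−1/(4·17/80)=-0.1765>−1
Confirm numerically:
  x=-4.210: |R|=0.55637 <1
  x=-2.439: |R|=0.17490 <1
  x=-2.178: |R|=0.16997 <1
  x=-5.004: |R|=1.31700 >1
  x=-4.750: |R|=1.04453 >1
Stable set (-4.7059, 0).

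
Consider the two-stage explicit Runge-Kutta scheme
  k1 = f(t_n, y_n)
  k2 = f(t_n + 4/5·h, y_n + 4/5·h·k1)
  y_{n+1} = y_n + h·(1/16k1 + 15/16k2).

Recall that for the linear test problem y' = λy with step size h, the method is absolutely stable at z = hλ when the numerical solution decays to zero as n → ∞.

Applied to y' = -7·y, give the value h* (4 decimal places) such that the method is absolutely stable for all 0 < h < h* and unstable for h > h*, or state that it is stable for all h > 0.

On y'=λy, z=hλ:
  k1=λy_n ⇒ h·k1=z·y_n;  k2=λ(1+4/5z)y_n ⇒ h·k2=z(1+4/5z)y_n
  y_{n+1}/y_n = 1 + 1/16z + 15/16z(1+4/5z) = 1 + z + 3/4z²
  R(z) = 1 + z + 3/4z².

Find x<0 with |R(x)|<1.
x=-0.32: |R|=0.7568
R=1: x+3/4x²=0 ⇒ x=−4/3=-1.3333; min R=1−1/(4·3/4)=0.6667>−1
Confirm numerically:
  x=-1.044: |R|=0.77345 <1
  x=-0.964: |R|=0.73297 <1
  x=-0.854: |R|=0.69299 <1
  x=-0.623: |R|=0.66810 <1
  x=-1.922: |R|=1.84856 >1
  x=-1.683: |R|=1.44137 >1
  x=-1.470: |R|=1.15068 >1
Interval (-1.3333, 0).

(-1.3333,0); λ=-7 ⇒ h* = (4/3)/7 = 0.1905.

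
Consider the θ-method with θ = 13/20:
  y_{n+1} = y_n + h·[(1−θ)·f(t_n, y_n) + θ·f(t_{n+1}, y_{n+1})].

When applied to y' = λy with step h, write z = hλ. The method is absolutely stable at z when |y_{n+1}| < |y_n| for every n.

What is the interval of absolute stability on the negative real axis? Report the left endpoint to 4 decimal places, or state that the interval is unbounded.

On y'=λy, z=hλ:
  y_{n+1} = y_n + z·[7/20·y_n + 13/20·y_{n+1}] ⇒ (1 − 13/20z)y_{n+1} = (1 + 7/20z)y_n
  ⇒ R(z) = (1 + 7/20z)/(1 − 13/20z).

Find x<0 with |R(x)|<1.
x=-0.83: |R|=0.4609
x=-2: |R|=0.1304
x=-10: |R|=0.3333
x=-100: |R|=0.5152
θ=13/20≥1/2 ⇒ |1+7/20x|<|1−13/20x| ∀x<0 ⇒ interval (−∞,0).

(−∞, 0) — no finite endpoint.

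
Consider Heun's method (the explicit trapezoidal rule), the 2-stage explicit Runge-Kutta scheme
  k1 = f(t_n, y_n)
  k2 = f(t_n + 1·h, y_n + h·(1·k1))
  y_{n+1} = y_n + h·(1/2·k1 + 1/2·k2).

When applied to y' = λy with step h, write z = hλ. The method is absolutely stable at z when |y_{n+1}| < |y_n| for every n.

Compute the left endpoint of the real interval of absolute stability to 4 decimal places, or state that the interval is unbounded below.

Set f=λy, z=hλ:
  order 2, 2-stage ⇒ R(z)=1+z+z^2/2
  (e.g. R(-0.45)=0.65125, |R|=0.65125)

Solve |R(x)|<1 on ℝ⁻.
x=-0.45: |R|=0.6512
|R(-2.25)|=1.2812 |R(-2.23)|=1.2565 |R(-0.87)|=0.5085
Bisect:
  x_lo=-2.8802 |R|=2.2676  x_hi=-0.3466 |R|=0.7135
  mid=-1.61341 |R|=0.68814 →hi
  mid=-2.24681 |R|=1.27727 →lo
  mid=-1.93011 |R|=0.93255 →hi
  mid=-2.08846 |R|=1.09238 →lo
  mid=-2.00929 |R|=1.00933 →lo
  mid=-1.96970 |R|=0.97016 →hi
  mid=-1.98949 |R|=0.98955 →hi
  ...
  [-2.00001,-1.99985] ⇒ x*=-2.0000
So |R|<1 on (-2.0000, 0).

left endpoint -2.0000.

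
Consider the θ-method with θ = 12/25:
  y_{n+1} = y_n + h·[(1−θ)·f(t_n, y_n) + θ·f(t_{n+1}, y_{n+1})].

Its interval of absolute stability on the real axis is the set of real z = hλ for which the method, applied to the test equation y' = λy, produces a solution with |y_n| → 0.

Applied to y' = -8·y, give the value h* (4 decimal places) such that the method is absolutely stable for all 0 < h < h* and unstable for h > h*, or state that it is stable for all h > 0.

With y'=λy (z=hλ):
  y_{n+1} = y_n + z·[13/25·y_n + 12/25·y_{n+1}] ⇒ (1 − 12/25z)y_{n+1} = (1 + 13/25z)y_n
  R(z) = (1 + 13/25z)/(1 − 12/25z).

Boundary: |R(x)|=1, x<0.
x=-1.09: |R|=0.2844
R=−1: 1+13/25x = −1+12/25x ⇒ -1/25x=2 ⇒ x=2/(-1/25)=-50.0000
Confirm numerically:
  x=-46.674: |R|=0.99432 <1
  x=-43.271: |R|=0.98764 <1
  x=-37.594: |R|=0.97394 <1
  x=-23.247: |R|=0.91199 <1
  x=-50.486: |R|=1.00077 >1
  x=-50.344: |R|=1.00055 >1
  x=-50.062: |R|=1.00010 >1
Interval (-50.0000, 0).

(-50.0000,0); λ=-8 ⇒ h* = (50)/8 = 6.2500.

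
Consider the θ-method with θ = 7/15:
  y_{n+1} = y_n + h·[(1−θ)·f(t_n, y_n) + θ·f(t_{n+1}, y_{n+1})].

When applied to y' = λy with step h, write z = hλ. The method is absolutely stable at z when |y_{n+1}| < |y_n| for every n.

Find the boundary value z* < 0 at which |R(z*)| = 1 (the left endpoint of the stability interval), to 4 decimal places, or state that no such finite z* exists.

z* = -30.0000.

On y'=λy, z=hλ:
  y_{n+1} = y_n + z·[8/15·y_n + 7/15·y_{n+1}] ⇒ (1 − 7/15z)y_{n+1} = (1 + 8/15z)y_n
  R(z) = (1 + 8/15z)/(1 − 7/15z).

Find x<0 with |R(x)|<1.
x=-1.34: |R|=0.1756
R=−1: 1+8/15x = −1+7/15x ⇒ -1/15x=2 ⇒ x=2/(-1/15)=-30.0000
Confirm numerically:
  x=-28.564: |R|=0.99332 <1
  x=-23.543: |R|=0.96409 <1
  x=-17.115: |R|=0.90442 <1
  x=-30.335: |R|=1.00147 >1
  x=-30.192: |R|=1.00085 >1
  x=-30.134: |R|=1.00059 >1
Stable set (-30.0000, 0).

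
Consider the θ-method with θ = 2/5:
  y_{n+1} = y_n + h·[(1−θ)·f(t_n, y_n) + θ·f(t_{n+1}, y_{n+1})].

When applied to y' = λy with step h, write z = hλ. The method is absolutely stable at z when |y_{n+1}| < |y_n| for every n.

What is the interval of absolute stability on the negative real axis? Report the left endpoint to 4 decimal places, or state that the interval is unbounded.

z∈(-10.0000,0).

Set f=λy, z=hλ:
  y_{n+1} = y_n + z·[3/5·y_n + 2/5·y_{n+1}] ⇒ (1 − 2/5z)y_{n+1} = (1 + 3/5z)y_n
  R(z) = (1 + 3/5z)/(1 − 2/5z).

Find x<0 with |R(x)|<1.
x=-0.98: |R|=0.2960
R=−1: 1+3/5x = −1+2/5x ⇒ -1/5x=2 ⇒ x=2/(-1/5)=-10.0000
Confirm numerically:
  x=-9.167: |R|=0.96430 <1
  x=-8.206: |R|=0.91622 <1
  x=-5.340: |R|=0.70281 <1
  x=-4.426: |R|=0.59760 <1
  x=-10.575: |R|=1.02199 >1
  x=-10.359: |R|=1.01396 >1
  x=-10.302: |R|=1.01180 >1
Interval (-10.0000, 0).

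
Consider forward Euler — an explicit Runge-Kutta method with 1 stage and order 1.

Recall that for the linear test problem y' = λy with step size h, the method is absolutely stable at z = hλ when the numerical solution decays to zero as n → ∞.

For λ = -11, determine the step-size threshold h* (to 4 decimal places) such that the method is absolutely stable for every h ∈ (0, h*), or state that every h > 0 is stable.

On y'=λy, z=hλ:
  order 1, 1-stage ⇒ R(z)=1+z
  (e.g. R(-1.66)=-0.66000, |R|=0.66000)

Solve |R(x)|<1 on ℝ⁻.
x=-1.66: |R|=0.6600
|R(-1.81)|=0.8100 |R(-1.36)|=0.3600 |R(-0.68)|=0.3200
Bisect:
  x_lo=-2.7296 |R|=1.7296  x_hi=-0.0764 |R|=0.9236
  mid=-1.40299 |R|=0.40299 →hi
  mid=-2.06629 |R|=1.06629 →lo
  mid=-1.73464 |R|=0.73464 →hi
  mid=-1.90046 |R|=0.90046 →hi
  mid=-1.98337 |R|=0.98337 →hi
  mid=-2.02483 |R|=1.02483 →lo
  mid=-2.00410 |R|=1.00410 →lo
  ...
  [-2.00005,-1.99989] ⇒ x*=-2.0000
So |R|<1 on (-2.0000, 0).

(-2.0000,0); λ=-11 ⇒ h* = 0.1818.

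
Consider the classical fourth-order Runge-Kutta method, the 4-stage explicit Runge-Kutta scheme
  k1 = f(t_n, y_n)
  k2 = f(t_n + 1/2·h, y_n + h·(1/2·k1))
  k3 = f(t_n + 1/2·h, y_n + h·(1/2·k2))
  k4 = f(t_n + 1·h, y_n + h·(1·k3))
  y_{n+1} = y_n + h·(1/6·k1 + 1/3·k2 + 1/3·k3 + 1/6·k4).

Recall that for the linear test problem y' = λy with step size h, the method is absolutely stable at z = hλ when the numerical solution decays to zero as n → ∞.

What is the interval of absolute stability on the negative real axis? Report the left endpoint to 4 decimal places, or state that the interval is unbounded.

With y'=λy (z=hλ):
  order 4, 4-stage ⇒ R(z)=1+z+z^2/2+z^3/6+z^4/24
  (e.g. R(-0.5)=0.60677, |R|=0.60677)

Solve |R(x)|<1 on ℝ⁻.
x=-0.5: |R|=0.6068
|R(-3.06)|=1.4996 |R(-2.05)|=0.3513 |R(-0.68)|=0.5077
Bisect:
  x_lo=-3.5207 |R|=2.8053  x_hi=-0.1048 |R|=0.9005
  mid=-1.81275 |R|=0.28740 →hi
  mid=-2.66671 |R|=0.83544 →hi
  mid=-3.09369 |R|=1.57362 →lo
  mid=-2.88020 |R|=1.15277 →lo
  mid=-2.77345 |R|=0.98229 →hi
  mid=-2.82682 |R|=1.06444 →lo
  mid=-2.80014 |R|=1.02261 →lo
  mid=-2.78679 |R|=1.00226 →lo
  ...
  [-2.78533,-2.78513] ⇒ x*=-2.7853
Stable set (-2.7853, 0).

(-2.7853, 0).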